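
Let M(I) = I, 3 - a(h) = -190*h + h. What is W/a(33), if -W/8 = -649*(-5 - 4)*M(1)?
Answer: -1947/260 ≈ -7.4885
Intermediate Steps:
a(h) = 3 + 189*h (a(h) = 3 - (-190*h + h) = 3 - (-189)*h = 3 + 189*h)
W = -46728 (W = -(-5192)*(-5 - 4)*1 = -(-5192)*(-9*1) = -(-5192)*(-9) = -8*5841 = -46728)
W/a(33) = -46728/(3 + 189*33) = -46728/(3 + 6237) = -46728/6240 = -46728*1/6240 = -1947/260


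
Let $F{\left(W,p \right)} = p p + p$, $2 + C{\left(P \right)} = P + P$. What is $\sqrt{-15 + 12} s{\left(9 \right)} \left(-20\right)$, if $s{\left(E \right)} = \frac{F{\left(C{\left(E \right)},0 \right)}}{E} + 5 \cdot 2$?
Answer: $- 200 i \sqrt{3} \approx - 346.41 i$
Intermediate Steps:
$C{\left(P \right)} = -2 + 2 P$ ($C{\left(P \right)} = -2 + \left(P + P\right) = -2 + 2 P$)
$F{\left(W,p \right)} = p + p^{2}$ ($F{\left(W,p \right)} = p^{2} + p = p + p^{2}$)
$s{\left(E \right)} = 10$ ($s{\left(E \right)} = \frac{0 \left(1 + 0\right)}{E} + 5 \cdot 2 = \frac{0 \cdot 1}{E} + 10 = \frac{0}{E} + 10 = 0 + 10 = 10$)
$\sqrt{-15 + 12} s{\left(9 \right)} \left(-20\right) = \sqrt{-15 + 12} \cdot 10 \left(-20\right) = \sqrt{-3} \cdot 10 \left(-20\right) = i \sqrt{3} \cdot 10 \left(-20\right) = 10 i \sqrt{3} \left(-20\right) = - 200 i \sqrt{3}$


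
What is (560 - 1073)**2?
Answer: 263169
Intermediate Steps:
(560 - 1073)**2 = (-513)**2 = 263169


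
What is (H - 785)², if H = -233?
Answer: 1036324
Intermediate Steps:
(H - 785)² = (-233 - 785)² = (-1018)² = 1036324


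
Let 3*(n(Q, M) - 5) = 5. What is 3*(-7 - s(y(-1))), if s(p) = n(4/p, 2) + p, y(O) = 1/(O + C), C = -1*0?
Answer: -38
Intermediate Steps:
n(Q, M) = 20/3 (n(Q, M) = 5 + (1/3)*5 = 5 + 5/3 = 20/3)
C = 0
y(O) = 1/O (y(O) = 1/(O + 0) = 1/O)
s(p) = 20/3 + p
3*(-7 - s(y(-1))) = 3*(-7 - (20/3 + 1/(-1))) = 3*(-7 - (20/3 - 1)) = 3*(-7 - 1*17/3) = 3*(-7 - 17/3) = 3*(-38/3) = -38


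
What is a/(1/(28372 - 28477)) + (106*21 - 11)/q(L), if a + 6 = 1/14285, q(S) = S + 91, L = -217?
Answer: 220457759/359982 ≈ 612.41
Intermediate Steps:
q(S) = 91 + S
a = -85709/14285 (a = -6 + 1/14285 = -85709/14285 ≈ -5.9999)
a/(1/(28372 - 28477)) + (106*21 - 11)/q(L) = -85709/(14285*(1/(28372 - 28477))) + (106*21 - 11)/(91 - 217) = -85709/(14285*(1/(-105))) + (2226 - 11)/(-126) = -85709/(14285*(-1/105)) + 2215*(-1/126) = -85709/14285*(-105) - 2215/126 = 1799889/2857 - 2215/126 = 220457759/359982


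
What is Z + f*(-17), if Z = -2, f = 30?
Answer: -512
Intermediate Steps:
Z + f*(-17) = -2 + 30*(-17) = -2 - 510 = -512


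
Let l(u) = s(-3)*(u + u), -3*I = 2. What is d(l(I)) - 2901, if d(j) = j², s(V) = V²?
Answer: -2757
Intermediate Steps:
I = -⅔ (I = -⅓*2 = -⅔ ≈ -0.66667)
l(u) = 18*u (l(u) = (-3)²*(u + u) = 9*(2*u) = 18*u)
d(l(I)) - 2901 = (18*(-⅔))² - 2901 = (-12)² - 2901 = 144 - 2901 = -2757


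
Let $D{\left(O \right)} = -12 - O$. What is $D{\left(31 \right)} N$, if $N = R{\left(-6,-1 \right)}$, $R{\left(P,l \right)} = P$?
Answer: $258$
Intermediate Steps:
$N = -6$
$D{\left(31 \right)} N = \left(-12 - 31\right) \left(-6\right) = \left(-43\right) \left(-6\right) = 258$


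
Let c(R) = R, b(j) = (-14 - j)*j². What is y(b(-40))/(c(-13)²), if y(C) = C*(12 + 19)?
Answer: 99200/13 ≈ 7630.8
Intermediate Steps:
b(j) = j²*(-14 - j)
y(C) = 31*C (y(C) = C*31 = 31*C)
y(b(-40))/(c(-13)²) = (31*((-40)²*(-14 - 1*(-40))))/((-13)²) = (31*(1600*(-14 + 40)))/169 = (31*(1600*26))*(1/169) = (31*41600)*(1/169) = 1289600*(1/169) = 99200/13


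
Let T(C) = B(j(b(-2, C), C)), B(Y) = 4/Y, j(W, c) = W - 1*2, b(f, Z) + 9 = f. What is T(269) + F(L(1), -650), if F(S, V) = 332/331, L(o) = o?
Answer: 2992/4303 ≈ 0.69533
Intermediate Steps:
F(S, V) = 332/331 (F(S, V) = 332*(1/331) = 332/331)
b(f, Z) = -9 + f
j(W, c) = -2 + W (j(W, c) = W - 2 = -2 + W)
T(C) = -4/13 (T(C) = 4/(-2 + (-9 - 2)) = 4/(-2 - 11) = 4/(-13) = 4*(-1/13) = -4/13)
T(269) + F(L(1), -650) = -4/13 + 332/331 = 2992/4303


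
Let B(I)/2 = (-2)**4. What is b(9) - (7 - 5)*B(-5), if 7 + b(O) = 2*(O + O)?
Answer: -35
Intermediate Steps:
B(I) = 32 (B(I) = 2*(-2)**4 = 2*16 = 32)
b(O) = -7 + 4*O (b(O) = -7 + 2*(O + O) = -7 + 2*(2*O) = -7 + 4*O)
b(9) - (7 - 5)*B(-5) = (-7 + 4*9) - (7 - 5)*32 = (-7 + 36) - 2*32 = 29 - 1*64 = 29 - 64 = -35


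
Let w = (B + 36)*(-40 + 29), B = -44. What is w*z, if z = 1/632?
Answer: 11/79 ≈ 0.13924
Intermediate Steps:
w = 88 (w = (-44 + 36)*(-40 + 29) = -8*(-11) = 88)
z = 1/632 ≈ 0.0015823
w*z = 88*(1/632) = 11/79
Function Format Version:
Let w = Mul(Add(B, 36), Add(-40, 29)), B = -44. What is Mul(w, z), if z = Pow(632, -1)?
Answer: Rational(11, 79) ≈ 0.13924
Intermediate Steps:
w = 88 (w = Mul(Add(-44, 36), Add(-40, 29)) = Mul(-8, -11) = 88)
z = Rational(1, 632) ≈ 0.0015823
Mul(w, z) = Mul(88, Rational(1, 632)) = Rational(11, 79)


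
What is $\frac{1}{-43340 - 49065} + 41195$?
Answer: $\frac{3806623974}{92405} \approx 41195.0$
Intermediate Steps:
$\frac{1}{-43340 - 49065} + 41195 = \frac{1}{-92405} + 41195 = - \frac{1}{92405} + 41195 = \frac{3806623974}{92405}$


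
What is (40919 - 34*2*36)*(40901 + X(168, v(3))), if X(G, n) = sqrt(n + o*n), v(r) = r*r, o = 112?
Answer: 1573502371 + 115413*sqrt(113) ≈ 1.5747e+9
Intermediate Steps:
v(r) = r**2
X(G, n) = sqrt(113)*sqrt(n) (X(G, n) = sqrt(n + 112*n) = sqrt(113*n) = sqrt(113)*sqrt(n))
(40919 - 34*2*36)*(40901 + X(168, v(3))) = (40919 - 34*2*36)*(40901 + sqrt(113)*sqrt(3**2)) = (40919 - 68*36)*(40901 + sqrt(113)*sqrt(9)) = (40919 - 2448)*(40901 + sqrt(113)*3) = 38471*(40901 + 3*sqrt(113)) = 1573502371 + 115413*sqrt(113)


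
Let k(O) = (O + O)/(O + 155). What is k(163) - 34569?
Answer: -5496308/159 ≈ -34568.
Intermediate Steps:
k(O) = 2*O/(155 + O) (k(O) = (2*O)/(155 + O) = 2*O/(155 + O))
k(163) - 34569 = 2*163/(155 + 163) - 34569 = 2*163/318 - 34569 = 2*163*(1/318) - 34569 = 163/159 - 34569 = -5496308/159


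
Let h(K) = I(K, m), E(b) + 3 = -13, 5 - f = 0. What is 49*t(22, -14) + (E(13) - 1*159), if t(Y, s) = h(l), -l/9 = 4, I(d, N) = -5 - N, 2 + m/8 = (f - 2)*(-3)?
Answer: 3892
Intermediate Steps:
f = 5 (f = 5 - 1*0 = 5 + 0 = 5)
E(b) = -16 (E(b) = -3 - 13 = -16)
m = -88 (m = -16 + 8*((5 - 2)*(-3)) = -16 + 8*(3*(-3)) = -16 + 8*(-9) = -16 - 72 = -88)
l = -36 (l = -9*4 = -36)
h(K) = 83 (h(K) = -5 - 1*(-88) = -5 + 88 = 83)
t(Y, s) = 83
49*t(22, -14) + (E(13) - 1*159) = 49*83 + (-16 - 1*159) = 4067 + (-16 - 159) = 4067 - 175 = 3892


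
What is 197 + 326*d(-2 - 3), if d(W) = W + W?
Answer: -3063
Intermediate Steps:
d(W) = 2*W
197 + 326*d(-2 - 3) = 197 + 326*(2*(-2 - 3)) = 197 + 326*(2*(-5)) = 197 + 326*(-10) = 197 - 3260 = -3063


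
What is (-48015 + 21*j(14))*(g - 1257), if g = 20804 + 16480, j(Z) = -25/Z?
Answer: -3462374835/2 ≈ -1.7312e+9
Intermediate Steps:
g = 37284
(-48015 + 21*j(14))*(g - 1257) = (-48015 + 21*(-25/14))*(37284 - 1257) = (-48015 + 21*(-25*1/14))*36027 = (-48015 + 21*(-25/14))*36027 = (-48015 - 75/2)*36027 = -96105/2*36027 = -3462374835/2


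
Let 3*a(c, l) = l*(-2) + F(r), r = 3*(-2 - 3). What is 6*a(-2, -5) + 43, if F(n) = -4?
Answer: 55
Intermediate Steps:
r = -15 (r = 3*(-5) = -15)
a(c, l) = -4/3 - 2*l/3 (a(c, l) = (l*(-2) - 4)/3 = (-2*l - 4)/3 = (-4 - 2*l)/3 = -4/3 - 2*l/3)
6*a(-2, -5) + 43 = 6*(-4/3 - ⅔*(-5)) + 43 = 6*(-4/3 + 10/3) + 43 = 6*2 + 43 = 12 + 43 = 55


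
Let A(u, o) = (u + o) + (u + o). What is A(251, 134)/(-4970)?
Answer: -11/71 ≈ -0.15493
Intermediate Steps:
A(u, o) = 2*o + 2*u (A(u, o) = (o + u) + (o + u) = 2*o + 2*u)
A(251, 134)/(-4970) = (2*134 + 2*251)/(-4970) = (268 + 502)*(-1/4970) = 770*(-1/4970) = -11/71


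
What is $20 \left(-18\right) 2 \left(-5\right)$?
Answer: $3600$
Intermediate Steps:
$20 \left(-18\right) 2 \left(-5\right) = \left(-360\right) \left(-10\right) = 3600$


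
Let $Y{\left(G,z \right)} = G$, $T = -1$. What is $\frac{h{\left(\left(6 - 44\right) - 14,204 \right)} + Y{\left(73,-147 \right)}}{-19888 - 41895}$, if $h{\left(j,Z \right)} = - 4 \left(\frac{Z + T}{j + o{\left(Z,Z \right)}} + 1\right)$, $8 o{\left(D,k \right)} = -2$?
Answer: $- \frac{17669}{12912647} \approx -0.0013683$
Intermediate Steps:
$o{\left(D,k \right)} = - \frac{1}{4}$ ($o{\left(D,k \right)} = \frac{1}{8} \left(-2\right) = - \frac{1}{4}$)
$h{\left(j,Z \right)} = -4 - \frac{4 \left(-1 + Z\right)}{- \frac{1}{4} + j}$ ($h{\left(j,Z \right)} = - 4 \left(\frac{Z - 1}{j - \frac{1}{4}} + 1\right) = - 4 \left(\frac{-1 + Z}{- \frac{1}{4} + j} + 1\right) = - 4 \left(1 + \frac{-1 + Z}{- \frac{1}{4} + j}\right) = -4 - \frac{4 \left(-1 + Z\right)}{- \frac{1}{4} + j}$)
$\frac{h{\left(\left(6 - 44\right) - 14,204 \right)} + Y{\left(73,-147 \right)}}{-19888 - 41895} = \frac{\frac{4 \left(5 - 816 - 4 \left(\left(6 - 44\right) - 14\right)\right)}{-1 + 4 \left(\left(6 - 44\right) - 14\right)} + 73}{-19888 - 41895} = \frac{\frac{4 \left(5 - 816 - 4 \left(-38 - 14\right)\right)}{-1 + 4 \left(-38 - 14\right)} + 73}{-61783} = \left(\frac{4 \left(5 - 816 - -208\right)}{-1 + 4 \left(-52\right)} + 73\right) \left(- \frac{1}{61783}\right) = \left(\frac{4 \left(5 - 816 + 208\right)}{-1 - 208} + 73\right) \left(- \frac{1}{61783}\right) = \left(4 \frac{1}{-209} \left(-603\right) + 73\right) \left(- \frac{1}{61783}\right) = \left(4 \left(- \frac{1}{209}\right) \left(-603\right) + 73\right) \left(- \frac{1}{61783}\right) = \left(\frac{2412}{209} + 73\right) \left(- \frac{1}{61783}\right) = \frac{17669}{209} \left(- \frac{1}{61783}\right) = - \frac{17669}{12912647}$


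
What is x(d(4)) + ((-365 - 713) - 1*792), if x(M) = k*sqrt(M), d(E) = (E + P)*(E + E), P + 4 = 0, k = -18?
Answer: -1870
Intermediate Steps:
P = -4 (P = -4 + 0 = -4)
d(E) = 2*E*(-4 + E) (d(E) = (E - 4)*(E + E) = (-4 + E)*(2*E) = 2*E*(-4 + E))
x(M) = -18*sqrt(M)
x(d(4)) + ((-365 - 713) - 1*792) = -18*2*sqrt(2)*sqrt(-4 + 4) + ((-365 - 713) - 1*792) = -18*sqrt(2*4*0) + (-1078 - 792) = -18*sqrt(0) - 1870 = -18*0 - 1870 = 0 - 1870 = -1870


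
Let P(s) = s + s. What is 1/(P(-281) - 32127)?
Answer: -1/32689 ≈ -3.0591e-5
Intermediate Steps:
P(s) = 2*s
1/(P(-281) - 32127) = 1/(2*(-281) - 32127) = 1/(-562 - 32127) = 1/(-32689) = -1/32689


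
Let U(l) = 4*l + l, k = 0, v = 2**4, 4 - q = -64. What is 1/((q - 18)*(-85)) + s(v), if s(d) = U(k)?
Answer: -1/4250 ≈ -0.00023529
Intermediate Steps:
q = 68 (q = 4 - 1*(-64) = 4 + 64 = 68)
v = 16
U(l) = 5*l
s(d) = 0 (s(d) = 5*0 = 0)
1/((q - 18)*(-85)) + s(v) = 1/((68 - 18)*(-85)) + 0 = 1/(50*(-85)) + 0 = 1/(-4250) + 0 = -1/4250 + 0 = -1/4250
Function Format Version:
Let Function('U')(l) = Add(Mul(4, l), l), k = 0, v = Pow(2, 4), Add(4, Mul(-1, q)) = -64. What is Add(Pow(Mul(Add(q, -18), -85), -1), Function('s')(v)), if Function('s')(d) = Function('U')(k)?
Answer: Rational(-1, 4250) ≈ -0.00023529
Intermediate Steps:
q = 68 (q = Add(4, Mul(-1, -64)) = Add(4, 64) = 68)
v = 16
Function('U')(l) = Mul(5, l)
Function('s')(d) = 0 (Function('s')(d) = Mul(5, 0) = 0)
Add(Pow(Mul(Add(q, -18), -85), -1), Function('s')(v)) = Add(Pow(Mul(Add(68, -18), -85), -1), 0) = Add(Pow(Mul(50, -85), -1), 0) = Add(Pow(-4250, -1), 0) = Add(Rational(-1, 4250), 0) = Rational(-1, 4250)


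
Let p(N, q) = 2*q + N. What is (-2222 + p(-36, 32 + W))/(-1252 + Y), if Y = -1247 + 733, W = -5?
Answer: 1102/883 ≈ 1.2480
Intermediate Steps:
p(N, q) = N + 2*q
Y = -514
(-2222 + p(-36, 32 + W))/(-1252 + Y) = (-2222 + (-36 + 2*(32 - 5)))/(-1252 - 514) = (-2222 + (-36 + 2*27))/(-1766) = (-2222 + (-36 + 54))*(-1/1766) = (-2222 + 18)*(-1/1766) = -2204*(-1/1766) = 1102/883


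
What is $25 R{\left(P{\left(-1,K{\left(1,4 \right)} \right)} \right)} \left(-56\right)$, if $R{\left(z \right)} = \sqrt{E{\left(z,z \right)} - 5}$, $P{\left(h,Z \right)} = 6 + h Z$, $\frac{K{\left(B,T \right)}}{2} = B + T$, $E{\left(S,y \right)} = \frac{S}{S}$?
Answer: $- 2800 i \approx - 2800.0 i$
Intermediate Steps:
$E{\left(S,y \right)} = 1$
$K{\left(B,T \right)} = 2 B + 2 T$ ($K{\left(B,T \right)} = 2 \left(B + T\right) = 2 B + 2 T$)
$P{\left(h,Z \right)} = 6 + Z h$
$R{\left(z \right)} = 2 i$ ($R{\left(z \right)} = \sqrt{1 - 5} = \sqrt{-4} = 2 i$)
$25 R{\left(P{\left(-1,K{\left(1,4 \right)} \right)} \right)} \left(-56\right) = 25 \cdot 2 i \left(-56\right) = 50 i \left(-56\right) = - 2800 i$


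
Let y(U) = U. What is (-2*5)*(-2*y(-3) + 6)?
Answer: -120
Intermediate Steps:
(-2*5)*(-2*y(-3) + 6) = (-2*5)*(-2*(-3) + 6) = -10*(6 + 6) = -10*12 = -120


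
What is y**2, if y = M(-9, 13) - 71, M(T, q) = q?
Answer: 3364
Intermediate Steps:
y = -58 (y = 13 - 71 = -58)
y**2 = (-58)**2 = 3364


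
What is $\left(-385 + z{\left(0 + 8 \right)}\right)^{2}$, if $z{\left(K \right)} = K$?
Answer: $142129$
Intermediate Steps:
$\left(-385 + z{\left(0 + 8 \right)}\right)^{2} = \left(-385 + \left(0 + 8\right)\right)^{2} = \left(-385 + 8\right)^{2} = \left(-377\right)^{2} = 142129$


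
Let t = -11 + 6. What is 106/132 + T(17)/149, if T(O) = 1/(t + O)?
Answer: 15805/19668 ≈ 0.80359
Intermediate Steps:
t = -5
T(O) = 1/(-5 + O)
106/132 + T(17)/149 = 106/132 + 1/((-5 + 17)*149) = 106*(1/132) + (1/149)/12 = 53/66 + (1/12)*(1/149) = 53/66 + 1/1788 = 15805/19668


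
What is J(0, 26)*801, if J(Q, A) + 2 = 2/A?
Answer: -20025/13 ≈ -1540.4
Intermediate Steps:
J(Q, A) = -2 + 2/A
J(0, 26)*801 = (-2 + 2/26)*801 = (-2 + 2*(1/26))*801 = (-2 + 1/13)*801 = -25/13*801 = -20025/13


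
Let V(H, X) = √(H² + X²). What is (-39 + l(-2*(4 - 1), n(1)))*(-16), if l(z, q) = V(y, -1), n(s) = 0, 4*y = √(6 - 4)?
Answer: 624 - 12*√2 ≈ 607.03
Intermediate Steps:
y = √2/4 (y = √(6 - 4)/4 = √2/4 ≈ 0.35355)
l(z, q) = 3*√2/4 (l(z, q) = √((√2/4)² + (-1)²) = √(⅛ + 1) = √(9/8) = 3*√2/4)
(-39 + l(-2*(4 - 1), n(1)))*(-16) = (-39 + 3*√2/4)*(-16) = 624 - 12*√2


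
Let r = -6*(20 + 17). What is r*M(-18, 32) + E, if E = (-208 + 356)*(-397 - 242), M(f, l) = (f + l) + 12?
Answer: -100344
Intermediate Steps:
r = -222 (r = -6*37 = -222)
M(f, l) = 12 + f + l
E = -94572 (E = 148*(-639) = -94572)
r*M(-18, 32) + E = -222*(12 - 18 + 32) - 94572 = -222*26 - 94572 = -5772 - 94572 = -100344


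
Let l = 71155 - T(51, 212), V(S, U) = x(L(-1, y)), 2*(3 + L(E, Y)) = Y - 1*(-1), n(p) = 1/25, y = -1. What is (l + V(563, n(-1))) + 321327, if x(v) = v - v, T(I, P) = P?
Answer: 392270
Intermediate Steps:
n(p) = 1/25
L(E, Y) = -5/2 + Y/2 (L(E, Y) = -3 + (Y - 1*(-1))/2 = -3 + (Y + 1)/2 = -3 + (1 + Y)/2 = -3 + (½ + Y/2) = -5/2 + Y/2)
x(v) = 0
V(S, U) = 0
l = 70943 (l = 71155 - 1*212 = 71155 - 212 = 70943)
(l + V(563, n(-1))) + 321327 = (70943 + 0) + 321327 = 70943 + 321327 = 392270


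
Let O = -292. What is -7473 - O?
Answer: -7181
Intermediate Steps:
-7473 - O = -7473 - 1*(-292) = -7473 + 292 = -7181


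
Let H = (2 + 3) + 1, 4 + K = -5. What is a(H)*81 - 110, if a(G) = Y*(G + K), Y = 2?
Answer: -596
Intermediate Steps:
K = -9 (K = -4 - 5 = -9)
H = 6 (H = 5 + 1 = 6)
a(G) = -18 + 2*G (a(G) = 2*(G - 9) = 2*(-9 + G) = -18 + 2*G)
a(H)*81 - 110 = (-18 + 2*6)*81 - 110 = (-18 + 12)*81 - 110 = -6*81 - 110 = -486 - 110 = -596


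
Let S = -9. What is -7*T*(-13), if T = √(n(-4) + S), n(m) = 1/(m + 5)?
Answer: 182*I*√2 ≈ 257.39*I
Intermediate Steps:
n(m) = 1/(5 + m)
T = 2*I*√2 (T = √(1/(5 - 4) - 9) = √(1/1 - 9) = √(1 - 9) = √(-8) = 2*I*√2 ≈ 2.8284*I)
-7*T*(-13) = -14*I*√2*(-13) = 182*I*√2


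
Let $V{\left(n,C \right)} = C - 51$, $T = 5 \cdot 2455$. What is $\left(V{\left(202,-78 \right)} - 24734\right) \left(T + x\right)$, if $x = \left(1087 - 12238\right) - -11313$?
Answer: $-309221131$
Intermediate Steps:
$T = 12275$
$x = 162$ ($x = -11151 + 11313 = 162$)
$V{\left(n,C \right)} = -51 + C$
$\left(V{\left(202,-78 \right)} - 24734\right) \left(T + x\right) = \left(\left(-51 - 78\right) - 24734\right) \left(12275 + 162\right) = \left(-129 - 24734\right) 12437 = \left(-24863\right) 12437 = -309221131$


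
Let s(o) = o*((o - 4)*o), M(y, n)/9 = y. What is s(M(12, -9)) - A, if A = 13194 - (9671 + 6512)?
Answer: 1216045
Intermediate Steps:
M(y, n) = 9*y
A = -2989 (A = 13194 - 1*16183 = 13194 - 16183 = -2989)
s(o) = o**2*(-4 + o) (s(o) = o*((-4 + o)*o) = o*(o*(-4 + o)) = o**2*(-4 + o))
s(M(12, -9)) - A = (9*12)**2*(-4 + 9*12) - 1*(-2989) = 108**2*(-4 + 108) + 2989 = 11664*104 + 2989 = 1213056 + 2989 = 1216045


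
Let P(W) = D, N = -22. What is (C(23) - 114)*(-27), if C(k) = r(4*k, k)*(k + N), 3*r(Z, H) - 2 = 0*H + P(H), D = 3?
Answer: 3033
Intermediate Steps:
P(W) = 3
r(Z, H) = 5/3 (r(Z, H) = ⅔ + (0*H + 3)/3 = ⅔ + (0 + 3)/3 = ⅔ + (⅓)*3 = ⅔ + 1 = 5/3)
C(k) = -110/3 + 5*k/3 (C(k) = 5*(k - 22)/3 = 5*(-22 + k)/3 = -110/3 + 5*k/3)
(C(23) - 114)*(-27) = ((-110/3 + (5/3)*23) - 114)*(-27) = ((-110/3 + 115/3) - 114)*(-27) = (5/3 - 114)*(-27) = -337/3*(-27) = 3033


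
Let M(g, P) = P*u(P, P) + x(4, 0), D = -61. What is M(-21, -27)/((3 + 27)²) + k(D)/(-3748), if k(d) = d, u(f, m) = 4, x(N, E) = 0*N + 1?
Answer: -43267/421650 ≈ -0.10261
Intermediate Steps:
x(N, E) = 1 (x(N, E) = 0 + 1 = 1)
M(g, P) = 1 + 4*P (M(g, P) = P*4 + 1 = 4*P + 1 = 1 + 4*P)
M(-21, -27)/((3 + 27)²) + k(D)/(-3748) = (1 + 4*(-27))/((3 + 27)²) - 61/(-3748) = (1 - 108)/(30²) - 61*(-1/3748) = -107/900 + 61/3748 = -43267/421650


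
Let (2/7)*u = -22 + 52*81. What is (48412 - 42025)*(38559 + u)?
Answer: 339941688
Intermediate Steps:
u = 14665 (u = 7*(-22 + 52*81)/2 = 7*(-22 + 4212)/2 = (7/2)*4190 = 14665)
(48412 - 42025)*(38559 + u) = (48412 - 42025)*(38559 + 14665) = 6387*53224 = 339941688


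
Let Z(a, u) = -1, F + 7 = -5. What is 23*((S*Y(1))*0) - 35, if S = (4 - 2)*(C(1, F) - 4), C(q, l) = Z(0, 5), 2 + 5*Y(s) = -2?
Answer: -35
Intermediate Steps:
F = -12 (F = -7 - 5 = -12)
Y(s) = -⅘ (Y(s) = -⅖ + (⅕)*(-2) = -⅖ - ⅖ = -⅘)
C(q, l) = -1
S = -10 (S = (4 - 2)*(-1 - 4) = 2*(-5) = -10)
23*((S*Y(1))*0) - 35 = 23*(-10*(-⅘)*0) - 35 = 23*(8*0) - 35 = 23*0 - 35 = 0 - 35 = -35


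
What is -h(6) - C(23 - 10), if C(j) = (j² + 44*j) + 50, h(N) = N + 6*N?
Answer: -833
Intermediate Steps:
h(N) = 7*N
C(j) = 50 + j² + 44*j
-h(6) - C(23 - 10) = -7*6 - (50 + (23 - 10)² + 44*(23 - 10)) = -1*42 - (50 + 13² + 44*13) = -42 - (50 + 169 + 572) = -42 - 1*791 = -42 - 791 = -833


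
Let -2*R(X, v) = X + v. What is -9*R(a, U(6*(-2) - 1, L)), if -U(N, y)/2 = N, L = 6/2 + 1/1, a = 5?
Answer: 279/2 ≈ 139.50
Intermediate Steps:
L = 4 (L = 6*(1/2) + 1*1 = 3 + 1 = 4)
U(N, y) = -2*N
R(X, v) = -X/2 - v/2 (R(X, v) = -(X + v)/2 = -X/2 - v/2)
-9*R(a, U(6*(-2) - 1, L)) = -9*(-1/2*5 - (-1)*(6*(-2) - 1)) = -9*(-5/2 - (-1)*(-12 - 1)) = -9*(-5/2 - (-1)*(-13)) = -9*(-5/2 - 1/2*26) = -9*(-5/2 - 13) = -9*(-31/2) = 279/2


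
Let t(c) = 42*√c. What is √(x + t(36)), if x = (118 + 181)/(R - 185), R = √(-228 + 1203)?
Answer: √(231605 - 6300*√39)/(5*√(37 - √39)) ≈ 15.813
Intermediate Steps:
R = 5*√39 (R = √975 = 5*√39 ≈ 31.225)
x = 299/(-185 + 5*√39) (x = (118 + 181)/(5*√39 - 185) = 299/(-185 + 5*√39) ≈ -1.9444)
√(x + t(36)) = √((-11063/6650 - 299*√39/6650) + 42*√36) = √((-11063/6650 - 299*√39/6650) + 42*6) = √((-11063/6650 - 299*√39/6650) + 252) = √(1664737/6650 - 299*√39/6650)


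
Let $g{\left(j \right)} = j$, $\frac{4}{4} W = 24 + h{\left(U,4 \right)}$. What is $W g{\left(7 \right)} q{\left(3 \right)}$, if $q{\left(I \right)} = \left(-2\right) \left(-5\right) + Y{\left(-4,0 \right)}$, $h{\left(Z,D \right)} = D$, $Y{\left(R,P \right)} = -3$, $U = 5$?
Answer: $1372$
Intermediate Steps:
$W = 28$ ($W = 24 + 4 = 28$)
$q{\left(I \right)} = 7$ ($q{\left(I \right)} = \left(-2\right) \left(-5\right) - 3 = 10 - 3 = 7$)
$W g{\left(7 \right)} q{\left(3 \right)} = 28 \cdot 7 \cdot 7 = 196 \cdot 7 = 1372$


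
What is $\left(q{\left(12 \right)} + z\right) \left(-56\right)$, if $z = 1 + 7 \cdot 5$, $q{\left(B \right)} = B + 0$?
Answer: $-2688$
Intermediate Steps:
$q{\left(B \right)} = B$
$z = 36$ ($z = 1 + 35 = 36$)
$\left(q{\left(12 \right)} + z\right) \left(-56\right) = \left(12 + 36\right) \left(-56\right) = 48 \left(-56\right) = -2688$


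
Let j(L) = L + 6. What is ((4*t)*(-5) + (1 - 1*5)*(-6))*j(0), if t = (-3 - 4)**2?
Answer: -5736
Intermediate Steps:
t = 49 (t = (-7)**2 = 49)
j(L) = 6 + L
((4*t)*(-5) + (1 - 1*5)*(-6))*j(0) = ((4*49)*(-5) + (1 - 1*5)*(-6))*(6 + 0) = (196*(-5) + (1 - 5)*(-6))*6 = (-980 - 4*(-6))*6 = (-980 + 24)*6 = -956*6 = -5736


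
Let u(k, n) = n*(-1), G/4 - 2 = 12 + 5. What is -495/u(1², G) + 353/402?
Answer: 112909/15276 ≈ 7.3913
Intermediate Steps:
G = 76 (G = 8 + 4*(12 + 5) = 8 + 4*17 = 8 + 68 = 76)
u(k, n) = -n
-495/u(1², G) + 353/402 = -495/((-1*76)) + 353/402 = -495/(-76) + 353*(1/402) = -495*(-1/76) + 353/402 = 495/76 + 353/402 = 112909/15276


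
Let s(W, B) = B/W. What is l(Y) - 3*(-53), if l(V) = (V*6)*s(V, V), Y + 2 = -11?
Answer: 81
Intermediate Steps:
Y = -13 (Y = -2 - 11 = -13)
l(V) = 6*V (l(V) = (V*6)*(V/V) = (6*V)*1 = 6*V)
l(Y) - 3*(-53) = 6*(-13) - 3*(-53) = -78 + 159 = 81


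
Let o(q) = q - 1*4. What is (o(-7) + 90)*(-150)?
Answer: -11850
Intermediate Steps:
o(q) = -4 + q (o(q) = q - 4 = -4 + q)
(o(-7) + 90)*(-150) = ((-4 - 7) + 90)*(-150) = (-11 + 90)*(-150) = 79*(-150) = -11850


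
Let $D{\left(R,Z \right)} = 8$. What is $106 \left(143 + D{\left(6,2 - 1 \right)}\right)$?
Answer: $16006$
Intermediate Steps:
$106 \left(143 + D{\left(6,2 - 1 \right)}\right) = 106 \left(143 + 8\right) = 106 \cdot 151 = 16006$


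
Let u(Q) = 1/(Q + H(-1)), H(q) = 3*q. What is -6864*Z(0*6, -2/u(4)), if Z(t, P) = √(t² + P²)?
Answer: -13728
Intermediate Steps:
u(Q) = 1/(-3 + Q) (u(Q) = 1/(Q + 3*(-1)) = 1/(Q - 3) = 1/(-3 + Q))
Z(t, P) = √(P² + t²)
-6864*Z(0*6, -2/u(4)) = -6864*√((-2/(1/(-3 + 4)))² + (0*6)²) = -6864*√((-2/(1/1))² + 0²) = -6864*√((-2/1)² + 0) = -6864*√((-2*1)² + 0) = -6864*√((-2)² + 0) = -6864*√(4 + 0) = -6864*√4 = -6864*2 = -13728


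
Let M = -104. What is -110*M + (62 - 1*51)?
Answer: 11451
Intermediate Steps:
-110*M + (62 - 1*51) = -110*(-104) + (62 - 1*51) = 11440 + (62 - 51) = 11440 + 11 = 11451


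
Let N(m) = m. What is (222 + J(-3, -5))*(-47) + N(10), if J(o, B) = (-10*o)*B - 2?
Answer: -3280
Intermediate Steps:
J(o, B) = -2 - 10*B*o (J(o, B) = -10*B*o - 2 = -2 - 10*B*o)
(222 + J(-3, -5))*(-47) + N(10) = (222 + (-2 - 10*(-5)*(-3)))*(-47) + 10 = (222 + (-2 - 150))*(-47) + 10 = (222 - 152)*(-47) + 10 = 70*(-47) + 10 = -3290 + 10 = -3280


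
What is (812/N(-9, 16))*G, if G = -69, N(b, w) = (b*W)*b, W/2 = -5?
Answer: 9338/135 ≈ 69.170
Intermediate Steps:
W = -10 (W = 2*(-5) = -10)
N(b, w) = -10*b² (N(b, w) = (b*(-10))*b = (-10*b)*b = -10*b²)
(812/N(-9, 16))*G = (812/((-10*(-9)²)))*(-69) = (812/((-10*81)))*(-69) = (812/(-810))*(-69) = (812*(-1/810))*(-69) = -406/405*(-69) = 9338/135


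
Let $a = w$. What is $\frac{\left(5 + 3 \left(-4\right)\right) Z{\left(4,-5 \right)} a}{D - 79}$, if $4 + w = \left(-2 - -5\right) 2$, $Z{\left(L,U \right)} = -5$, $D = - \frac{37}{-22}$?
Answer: $- \frac{220}{243} \approx -0.90535$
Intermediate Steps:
$D = \frac{37}{22}$ ($D = \left(-37\right) \left(- \frac{1}{22}\right) = \frac{37}{22} \approx 1.6818$)
$w = 2$ ($w = -4 + \left(-2 - -5\right) 2 = -4 + \left(-2 + 5\right) 2 = -4 + 3 \cdot 2 = -4 + 6 = 2$)
$a = 2$
$\frac{\left(5 + 3 \left(-4\right)\right) Z{\left(4,-5 \right)} a}{D - 79} = \frac{\left(5 + 3 \left(-4\right)\right) \left(-5\right) 2}{\frac{37}{22} - 79} = \frac{\left(5 - 12\right) \left(-5\right) 2}{- \frac{1701}{22}} = \left(-7\right) \left(-5\right) 2 \left(- \frac{22}{1701}\right) = 35 \cdot 2 \left(- \frac{22}{1701}\right) = 70 \left(- \frac{22}{1701}\right) = - \frac{220}{243}$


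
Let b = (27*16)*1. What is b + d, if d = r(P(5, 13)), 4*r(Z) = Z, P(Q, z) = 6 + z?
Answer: 1747/4 ≈ 436.75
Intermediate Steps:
r(Z) = Z/4
d = 19/4 (d = (6 + 13)/4 = (¼)*19 = 19/4 ≈ 4.7500)
b = 432 (b = 432*1 = 432)
b + d = 432 + 19/4 = 1747/4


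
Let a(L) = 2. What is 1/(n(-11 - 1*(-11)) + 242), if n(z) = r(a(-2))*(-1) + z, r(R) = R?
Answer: 1/240 ≈ 0.0041667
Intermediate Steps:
n(z) = -2 + z (n(z) = 2*(-1) + z = -2 + z)
1/(n(-11 - 1*(-11)) + 242) = 1/((-2 + (-11 - 1*(-11))) + 242) = 1/((-2 + (-11 + 11)) + 242) = 1/((-2 + 0) + 242) = 1/(-2 + 242) = 1/240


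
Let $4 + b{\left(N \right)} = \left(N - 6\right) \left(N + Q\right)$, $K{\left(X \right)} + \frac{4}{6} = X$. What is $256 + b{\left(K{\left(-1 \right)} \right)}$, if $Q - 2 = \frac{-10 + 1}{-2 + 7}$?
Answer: $\frac{11846}{45} \approx 263.24$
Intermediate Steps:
$Q = \frac{1}{5}$ ($Q = 2 + \frac{-10 + 1}{-2 + 7} = 2 - \frac{9}{5} = \frac{1}{5} \approx 0.2$)
$K{\left(X \right)} = - \frac{2}{3} + X$
$b{\left(N \right)} = -4 + \left(-6 + N\right) \left(\frac{1}{5} + N\right)$ ($b{\left(N \right)} = -4 + \left(N - 6\right) \left(N + \frac{1}{5}\right) = -4 + \left(-6 + N\right) \left(\frac{1}{5} + N\right)$)
$256 + b{\left(K{\left(-1 \right)} \right)} = 256 - \left(\frac{26}{5} - \left(- \frac{2}{3} - 1\right)^{2} + \frac{29 \left(- \frac{2}{3} - 1\right)}{5}\right) = 256 - \left(- \frac{67}{15} - \frac{25}{9}\right) = 256 + \left(- \frac{26}{5} + \frac{25}{9} + \frac{29}{3}\right) = 256 + \frac{326}{45} = \frac{11846}{45}$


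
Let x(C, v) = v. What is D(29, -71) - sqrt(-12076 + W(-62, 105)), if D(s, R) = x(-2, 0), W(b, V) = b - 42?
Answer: -2*I*sqrt(3045) ≈ -110.36*I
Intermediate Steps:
W(b, V) = -42 + b
D(s, R) = 0
D(29, -71) - sqrt(-12076 + W(-62, 105)) = 0 - sqrt(-12076 + (-42 - 62)) = 0 - sqrt(-12076 - 104) = 0 - sqrt(-12180) = 0 - 2*I*sqrt(3045) = -2*I*sqrt(3045)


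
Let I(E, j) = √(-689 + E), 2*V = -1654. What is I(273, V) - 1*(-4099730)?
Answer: 4099730 + 4*I*√26 ≈ 4.0997e+6 + 20.396*I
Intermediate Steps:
V = -827 (V = (½)*(-1654) = -827)
I(273, V) - 1*(-4099730) = √(-689 + 273) - 1*(-4099730) = √(-416) + 4099730 = 4*I*√26 + 4099730 = 4099730 + 4*I*√26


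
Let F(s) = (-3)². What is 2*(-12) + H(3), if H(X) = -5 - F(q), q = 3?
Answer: -38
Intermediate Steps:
F(s) = 9
H(X) = -14 (H(X) = -5 - 1*9 = -5 - 9 = -14)
2*(-12) + H(3) = 2*(-12) - 14 = -24 - 14 = -38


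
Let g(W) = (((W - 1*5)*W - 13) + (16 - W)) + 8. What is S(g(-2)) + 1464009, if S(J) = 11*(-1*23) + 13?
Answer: 1463769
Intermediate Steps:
g(W) = 11 - W + W*(-5 + W) (g(W) = (((W - 5)*W - 13) + (16 - W)) + 8 = (((-5 + W)*W - 13) + (16 - W)) + 8 = ((W*(-5 + W) - 13) + (16 - W)) + 8 = ((-13 + W*(-5 + W)) + (16 - W)) + 8 = (3 - W + W*(-5 + W)) + 8 = 11 - W + W*(-5 + W))
S(J) = -240 (S(J) = 11*(-23) + 13 = -253 + 13 = -240)
S(g(-2)) + 1464009 = -240 + 1464009 = 1463769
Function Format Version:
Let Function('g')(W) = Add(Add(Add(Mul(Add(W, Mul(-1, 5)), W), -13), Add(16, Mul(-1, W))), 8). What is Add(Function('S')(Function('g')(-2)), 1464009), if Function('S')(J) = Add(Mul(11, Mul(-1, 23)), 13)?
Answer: 1463769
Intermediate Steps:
Function('g')(W) = Add(11, Mul(-1, W), Mul(W, Add(-5, W))) (Function('g')(W) = Add(Add(Add(Mul(Add(W, -5), W), -13), Add(16, Mul(-1, W))), 8) = Add(Add(Add(Mul(Add(-5, W), W), -13), Add(16, Mul(-1, W))), 8) = Add(Add(Add(Mul(W, Add(-5, W)), -13), Add(16, Mul(-1, W))), 8) = Add(Add(Add(-13, Mul(W, Add(-5, W))), Add(16, Mul(-1, W))), 8) = Add(Add(3, Mul(-1, W), Mul(W, Add(-5, W))), 8) = Add(11, Mul(-1, W), Mul(W, Add(-5, W))))
Function('S')(J) = -240 (Function('S')(J) = Add(Mul(11, -23), 13) = Add(-253, 13) = -240)
Add(Function('S')(Function('g')(-2)), 1464009) = Add(-240, 1464009) = 1463769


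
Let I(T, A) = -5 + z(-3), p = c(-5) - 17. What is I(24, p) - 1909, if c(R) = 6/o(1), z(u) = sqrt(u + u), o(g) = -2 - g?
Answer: -1914 + I*sqrt(6) ≈ -1914.0 + 2.4495*I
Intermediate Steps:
z(u) = sqrt(2)*sqrt(u) (z(u) = sqrt(2*u) = sqrt(2)*sqrt(u))
c(R) = -2 (c(R) = 6/(-2 - 1*1) = 6/(-2 - 1) = 6/(-3) = 6*(-1/3) = -2)
p = -19 (p = -2 - 17 = -19)
I(T, A) = -5 + I*sqrt(6) (I(T, A) = -5 + sqrt(2)*sqrt(-3) = -5 + sqrt(2)*(I*sqrt(3)) = -5 + I*sqrt(6))
I(24, p) - 1909 = (-5 + I*sqrt(6)) - 1909 = -1914 + I*sqrt(6)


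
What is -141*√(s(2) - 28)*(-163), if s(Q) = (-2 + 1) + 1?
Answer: 45966*I*√7 ≈ 1.2161e+5*I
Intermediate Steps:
s(Q) = 0 (s(Q) = -1 + 1 = 0)
-141*√(s(2) - 28)*(-163) = -141*√(0 - 28)*(-163) = -282*I*√7*(-163) = 45966*I*√7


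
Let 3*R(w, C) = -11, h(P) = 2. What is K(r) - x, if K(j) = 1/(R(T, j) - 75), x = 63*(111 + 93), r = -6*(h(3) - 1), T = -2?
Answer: -3033075/236 ≈ -12852.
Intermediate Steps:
R(w, C) = -11/3 (R(w, C) = (1/3)*(-11) = -11/3)
r = -6 (r = -6*(2 - 1) = -6*1 = -6)
x = 12852 (x = 63*204 = 12852)
K(j) = -3/236 (K(j) = 1/(-11/3 - 75) = 1/(-236/3) = -3/236)
K(r) - x = -3/236 - 1*12852 = -3/236 - 12852 = -3033075/236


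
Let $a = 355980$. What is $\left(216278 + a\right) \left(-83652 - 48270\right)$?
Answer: $-75493419876$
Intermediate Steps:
$\left(216278 + a\right) \left(-83652 - 48270\right) = \left(216278 + 355980\right) \left(-83652 - 48270\right) = 572258 \left(-131922\right) = -75493419876$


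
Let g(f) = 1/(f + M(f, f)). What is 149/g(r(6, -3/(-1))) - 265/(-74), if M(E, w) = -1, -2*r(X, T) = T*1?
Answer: -13650/37 ≈ -368.92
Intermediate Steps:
r(X, T) = -T/2
g(f) = 1/(-1 + f) (g(f) = 1/(f - 1) = 1/(-1 + f))
149/g(r(6, -3/(-1))) - 265/(-74) = 149/(1/(-1 - (-3)/(2*(-1)))) - 265/(-74) = 149/(1/(-1 - (-3)*(-1)/2)) - 265*(-1/74) = 149/(1/(-1 - 1/2*3)) + 265/74 = 149/(1/(-1 - 3/2)) + 265/74 = 149/(1/(-5/2)) + 265/74 = 149/(-2/5) + 265/74 = 149*(-5/2) + 265/74 = -745/2 + 265/74 = -13650/37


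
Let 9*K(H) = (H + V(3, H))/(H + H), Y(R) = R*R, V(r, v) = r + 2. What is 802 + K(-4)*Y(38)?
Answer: 14075/18 ≈ 781.94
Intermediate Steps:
V(r, v) = 2 + r
Y(R) = R²
K(H) = (5 + H)/(18*H) (K(H) = ((H + (2 + 3))/(H + H))/9 = ((H + 5)/((2*H)))/9 = ((5 + H)*(1/(2*H)))/9 = ((5 + H)/(2*H))/9 = (5 + H)/(18*H))
802 + K(-4)*Y(38) = 802 + ((1/18)*(5 - 4)/(-4))*38² = 802 + ((1/18)*(-¼)*1)*1444 = 802 - 1/72*1444 = 802 - 361/18 = 14075/18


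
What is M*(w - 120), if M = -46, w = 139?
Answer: -874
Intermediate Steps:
M*(w - 120) = -46*(139 - 120) = -46*19 = -874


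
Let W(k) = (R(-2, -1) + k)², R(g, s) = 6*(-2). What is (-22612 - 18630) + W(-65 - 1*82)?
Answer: -15961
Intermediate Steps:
R(g, s) = -12
W(k) = (-12 + k)²
(-22612 - 18630) + W(-65 - 1*82) = (-22612 - 18630) + (-12 + (-65 - 1*82))² = -41242 + (-12 + (-65 - 82))² = -41242 + (-12 - 147)² = -41242 + (-159)² = -41242 + 25281 = -15961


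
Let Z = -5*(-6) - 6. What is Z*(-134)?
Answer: -3216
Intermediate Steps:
Z = 24 (Z = 30 - 6 = 24)
Z*(-134) = 24*(-134) = -3216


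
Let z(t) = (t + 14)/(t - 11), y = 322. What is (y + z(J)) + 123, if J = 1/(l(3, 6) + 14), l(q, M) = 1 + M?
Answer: 20411/46 ≈ 443.72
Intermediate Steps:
J = 1/21 (J = 1/((1 + 6) + 14) = 1/(7 + 14) = 1/21 ≈ 0.047619)
z(t) = (14 + t)/(-11 + t)
(y + z(J)) + 123 = (322 + (14 + 1/21)/(-11 + 1/21)) + 123 = (322 + (295/21)/(-230/21)) + 123 = (322 - 21/230*295/21) + 123 = (322 - 59/46) + 123 = 14753/46 + 123 = 20411/46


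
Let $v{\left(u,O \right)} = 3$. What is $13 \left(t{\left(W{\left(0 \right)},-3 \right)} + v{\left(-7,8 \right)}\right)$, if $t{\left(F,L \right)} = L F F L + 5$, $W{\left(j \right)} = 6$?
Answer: $4316$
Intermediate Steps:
$t{\left(F,L \right)} = 5 + F^{2} L^{2}$ ($t{\left(F,L \right)} = F L F L + 5 = L F^{2} L + 5 = F^{2} L^{2} + 5 = 5 + F^{2} L^{2}$)
$13 \left(t{\left(W{\left(0 \right)},-3 \right)} + v{\left(-7,8 \right)}\right) = 13 \left(\left(5 + 6^{2} \left(-3\right)^{2}\right) + 3\right) = 13 \left(\left(5 + 36 \cdot 9\right) + 3\right) = 13 \left(\left(5 + 324\right) + 3\right) = 13 \left(329 + 3\right) = 13 \cdot 332 = 4316$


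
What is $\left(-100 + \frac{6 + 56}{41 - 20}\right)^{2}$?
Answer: $\frac{4153444}{441} \approx 9418.2$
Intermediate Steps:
$\left(-100 + \frac{6 + 56}{41 - 20}\right)^{2} = \left(-100 + \frac{62}{21}\right)^{2} = \left(- \frac{2038}{21}\right)^{2} = \frac{4153444}{441}$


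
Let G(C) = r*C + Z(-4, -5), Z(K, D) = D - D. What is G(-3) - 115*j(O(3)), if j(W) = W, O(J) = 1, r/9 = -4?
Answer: -7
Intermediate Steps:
Z(K, D) = 0
r = -36 (r = 9*(-4) = -36)
G(C) = -36*C (G(C) = -36*C + 0 = -36*C)
G(-3) - 115*j(O(3)) = -36*(-3) - 115*1 = 108 - 115 = -7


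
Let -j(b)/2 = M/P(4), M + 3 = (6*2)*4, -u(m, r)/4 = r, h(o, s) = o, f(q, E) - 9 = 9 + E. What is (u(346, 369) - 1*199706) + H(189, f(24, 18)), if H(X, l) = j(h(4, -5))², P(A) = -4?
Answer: -802703/4 ≈ -2.0068e+5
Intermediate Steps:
f(q, E) = 18 + E (f(q, E) = 9 + (9 + E) = 18 + E)
u(m, r) = -4*r
M = 45 (M = -3 + (6*2)*4 = -3 + 12*4 = -3 + 48 = 45)
j(b) = 45/2 (j(b) = -90/(-4) = -90*(-1)/4 = -2*(-45/4) = 45/2)
H(X, l) = 2025/4 (H(X, l) = (45/2)² = 2025/4)
(u(346, 369) - 1*199706) + H(189, f(24, 18)) = (-4*369 - 1*199706) + 2025/4 = (-1476 - 199706) + 2025/4 = -201182 + 2025/4 = -802703/4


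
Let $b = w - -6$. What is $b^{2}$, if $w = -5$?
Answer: $1$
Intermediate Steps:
$b = 1$ ($b = -5 - -6 = -5 + 6 = 1$)
$b^{2} = 1^{2} = 1$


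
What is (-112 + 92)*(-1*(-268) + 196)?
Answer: -9280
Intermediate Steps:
(-112 + 92)*(-1*(-268) + 196) = -20*(268 + 196) = -20*464 = -9280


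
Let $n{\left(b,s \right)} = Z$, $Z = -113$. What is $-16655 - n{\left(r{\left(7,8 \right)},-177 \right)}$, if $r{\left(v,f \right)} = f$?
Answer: $-16542$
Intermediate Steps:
$n{\left(b,s \right)} = -113$
$-16655 - n{\left(r{\left(7,8 \right)},-177 \right)} = -16655 - -113 = -16655 + 113 = -16542$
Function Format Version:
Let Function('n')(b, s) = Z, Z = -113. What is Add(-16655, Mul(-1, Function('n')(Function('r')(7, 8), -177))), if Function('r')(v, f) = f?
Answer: -16542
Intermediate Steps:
Function('n')(b, s) = -113
Add(-16655, Mul(-1, Function('n')(Function('r')(7, 8), -177))) = Add(-16655, Mul(-1, -113)) = Add(-16655, 113) = -16542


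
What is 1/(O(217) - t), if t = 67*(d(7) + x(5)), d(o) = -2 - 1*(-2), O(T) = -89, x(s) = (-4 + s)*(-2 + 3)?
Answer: -1/156 ≈ -0.0064103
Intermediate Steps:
x(s) = -4 + s (x(s) = (-4 + s)*1 = -4 + s)
d(o) = 0 (d(o) = -2 + 2 = 0)
t = 67 (t = 67*(0 + (-4 + 5)) = 67*(0 + 1) = 67*1 = 67)
1/(O(217) - t) = 1/(-89 - 1*67) = 1/(-89 - 67) = 1/(-156) = -1/156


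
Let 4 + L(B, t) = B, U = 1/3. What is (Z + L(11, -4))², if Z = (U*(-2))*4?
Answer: 169/9 ≈ 18.778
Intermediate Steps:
U = ⅓ ≈ 0.33333
L(B, t) = -4 + B
Z = -8/3 (Z = ((⅓)*(-2))*4 = -⅔*4 = -8/3 ≈ -2.6667)
(Z + L(11, -4))² = (-8/3 + (-4 + 11))² = (-8/3 + 7)² = (13/3)² = 169/9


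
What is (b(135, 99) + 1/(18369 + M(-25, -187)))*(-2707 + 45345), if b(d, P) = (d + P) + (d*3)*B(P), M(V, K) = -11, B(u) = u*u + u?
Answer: 1569306444503587/9179 ≈ 1.7097e+11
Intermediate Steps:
B(u) = u + u² (B(u) = u² + u = u + u²)
b(d, P) = P + d + 3*P*d*(1 + P) (b(d, P) = (d + P) + (d*3)*(P*(1 + P)) = (P + d) + (3*d)*(P*(1 + P)) = (P + d) + 3*P*d*(1 + P) = P + d + 3*P*d*(1 + P))
(b(135, 99) + 1/(18369 + M(-25, -187)))*(-2707 + 45345) = ((99 + 135 + 3*99*135*(1 + 99)) + 1/(18369 - 11))*(-2707 + 45345) = ((99 + 135 + 3*99*135*100) + 1/18358)*42638 = ((99 + 135 + 4009500) + 1/18358)*42638 = (4009734 + 1/18358)*42638 = (73610696773/18358)*42638 = 1569306444503587/9179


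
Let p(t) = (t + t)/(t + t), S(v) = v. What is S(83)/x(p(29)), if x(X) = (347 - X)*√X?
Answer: 83/346 ≈ 0.23988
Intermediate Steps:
p(t) = 1 (p(t) = (2*t)/((2*t)) = (2*t)*(1/(2*t)) = 1)
x(X) = √X*(347 - X)
S(83)/x(p(29)) = 83/((√1*(347 - 1*1))) = 83/((1*(347 - 1))) = 83/((1*346)) = 83/346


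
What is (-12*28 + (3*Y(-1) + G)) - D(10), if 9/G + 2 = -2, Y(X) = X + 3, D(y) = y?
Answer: -1369/4 ≈ -342.25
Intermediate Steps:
Y(X) = 3 + X
G = -9/4 (G = 9/(-2 - 2) = 9/(-4) = 9*(-1/4) = -9/4 ≈ -2.2500)
(-12*28 + (3*Y(-1) + G)) - D(10) = (-12*28 + (3*(3 - 1) - 9/4)) - 1*10 = (-336 + (3*2 - 9/4)) - 10 = (-336 + (6 - 9/4)) - 10 = (-336 + 15/4) - 10 = -1329/4 - 10 = -1369/4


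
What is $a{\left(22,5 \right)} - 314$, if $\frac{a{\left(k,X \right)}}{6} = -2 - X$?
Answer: $-356$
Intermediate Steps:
$a{\left(k,X \right)} = -12 - 6 X$ ($a{\left(k,X \right)} = 6 \left(-2 - X\right) = -12 - 6 X$)
$a{\left(22,5 \right)} - 314 = \left(-12 - 30\right) - 314 = -42 - 314 = -356$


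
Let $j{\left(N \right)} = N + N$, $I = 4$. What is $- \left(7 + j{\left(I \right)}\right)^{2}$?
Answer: $-225$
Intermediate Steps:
$j{\left(N \right)} = 2 N$
$- \left(7 + j{\left(I \right)}\right)^{2} = - \left(7 + 2 \cdot 4\right)^{2} = - \left(7 + 8\right)^{2} = - 15^{2} = \left(-1\right) 225 = -225$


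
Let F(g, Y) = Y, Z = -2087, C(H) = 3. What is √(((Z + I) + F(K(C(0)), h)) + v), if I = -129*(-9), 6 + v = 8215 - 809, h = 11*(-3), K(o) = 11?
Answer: √6441 ≈ 80.256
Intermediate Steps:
h = -33
v = 7400 (v = -6 + (8215 - 809) = -6 + 7406 = 7400)
I = 1161
√(((Z + I) + F(K(C(0)), h)) + v) = √(((-2087 + 1161) - 33) + 7400) = √((-926 - 33) + 7400) = √(-959 + 7400) = √6441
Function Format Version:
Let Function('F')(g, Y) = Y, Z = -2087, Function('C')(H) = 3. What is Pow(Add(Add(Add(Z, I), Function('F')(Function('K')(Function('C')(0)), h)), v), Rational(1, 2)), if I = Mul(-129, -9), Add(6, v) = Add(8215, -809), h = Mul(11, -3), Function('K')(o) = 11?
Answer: Pow(6441, Rational(1, 2)) ≈ 80.256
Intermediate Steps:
h = -33
v = 7400 (v = Add(-6, Add(8215, -809)) = Add(-6, 7406) = 7400)
I = 1161
Pow(Add(Add(Add(Z, I), Function('F')(Function('K')(Function('C')(0)), h)), v), Rational(1, 2)) = Pow(Add(Add(Add(-2087, 1161), -33), 7400), Rational(1, 2)) = Pow(Add(Add(-926, -33), 7400), Rational(1, 2)) = Pow(Add(-959, 7400), Rational(1, 2)) = Pow(6441, Rational(1, 2))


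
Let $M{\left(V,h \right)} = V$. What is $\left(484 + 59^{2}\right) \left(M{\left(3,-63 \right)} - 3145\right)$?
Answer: $-12458030$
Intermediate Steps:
$\left(484 + 59^{2}\right) \left(M{\left(3,-63 \right)} - 3145\right) = \left(484 + 59^{2}\right) \left(3 - 3145\right) = \left(484 + 3481\right) \left(-3142\right) = 3965 \left(-3142\right) = -12458030$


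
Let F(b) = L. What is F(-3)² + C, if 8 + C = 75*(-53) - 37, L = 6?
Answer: -3984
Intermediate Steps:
F(b) = 6
C = -4020 (C = -8 + (75*(-53) - 37) = -8 + (-3975 - 37) = -8 - 4012 = -4020)
F(-3)² + C = 6² - 4020 = 36 - 4020 = -3984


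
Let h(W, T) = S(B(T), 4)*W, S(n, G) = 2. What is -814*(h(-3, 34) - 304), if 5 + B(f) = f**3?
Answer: 252340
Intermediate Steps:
B(f) = -5 + f**3
h(W, T) = 2*W
-814*(h(-3, 34) - 304) = -814*(2*(-3) - 304) = -814*(-6 - 304) = -814*(-310) = 252340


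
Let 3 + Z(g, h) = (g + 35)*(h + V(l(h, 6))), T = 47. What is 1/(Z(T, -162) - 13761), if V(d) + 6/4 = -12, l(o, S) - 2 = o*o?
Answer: -1/28155 ≈ -3.5518e-5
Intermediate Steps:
l(o, S) = 2 + o**2 (l(o, S) = 2 + o*o = 2 + o**2)
V(d) = -27/2 (V(d) = -3/2 - 12 = -27/2)
Z(g, h) = -3 + (35 + g)*(-27/2 + h) (Z(g, h) = -3 + (g + 35)*(h - 27/2) = -3 + (35 + g)*(-27/2 + h))
1/(Z(T, -162) - 13761) = 1/((-951/2 + 35*(-162) - 27/2*47 + 47*(-162)) - 13761) = 1/((-951/2 - 5670 - 1269/2 - 7614) - 13761) = 1/(-14394 - 13761) = 1/(-28155) = -1/28155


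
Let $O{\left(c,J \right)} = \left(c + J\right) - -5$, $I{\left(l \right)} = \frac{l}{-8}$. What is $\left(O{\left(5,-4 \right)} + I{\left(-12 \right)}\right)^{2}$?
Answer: $\frac{225}{4} \approx 56.25$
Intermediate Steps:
$I{\left(l \right)} = - \frac{l}{8}$ ($I{\left(l \right)} = l \left(- \frac{1}{8}\right) = - \frac{l}{8}$)
$O{\left(c,J \right)} = 5 + J + c$ ($O{\left(c,J \right)} = \left(J + c\right) + 5 = 5 + J + c$)
$\left(O{\left(5,-4 \right)} + I{\left(-12 \right)}\right)^{2} = \left(\left(5 - 4 + 5\right) - - \frac{3}{2}\right)^{2} = \left(6 + \frac{3}{2}\right)^{2} = \left(\frac{15}{2}\right)^{2} = \frac{225}{4}$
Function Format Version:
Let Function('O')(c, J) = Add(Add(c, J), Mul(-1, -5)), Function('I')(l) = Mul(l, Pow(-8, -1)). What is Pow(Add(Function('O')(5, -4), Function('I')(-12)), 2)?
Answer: Rational(225, 4) ≈ 56.250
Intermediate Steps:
Function('I')(l) = Mul(Rational(-1, 8), l) (Function('I')(l) = Mul(l, Rational(-1, 8)) = Mul(Rational(-1, 8), l))
Function('O')(c, J) = Add(5, J, c) (Function('O')(c, J) = Add(Add(J, c), 5) = Add(5, J, c))
Pow(Add(Function('O')(5, -4), Function('I')(-12)), 2) = Pow(Add(Add(5, -4, 5), Mul(Rational(-1, 8), -12)), 2) = Pow(Add(6, Rational(3, 2)), 2) = Pow(Rational(15, 2), 2) = Rational(225, 4)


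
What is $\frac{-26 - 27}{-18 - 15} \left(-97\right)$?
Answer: $- \frac{5141}{33} \approx -155.79$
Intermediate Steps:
$\frac{-26 - 27}{-18 - 15} \left(-97\right) = - \frac{53}{-33} \left(-97\right) = \left(-53\right) \left(- \frac{1}{33}\right) \left(-97\right) = \frac{53}{33} \left(-97\right) = - \frac{5141}{33}$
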